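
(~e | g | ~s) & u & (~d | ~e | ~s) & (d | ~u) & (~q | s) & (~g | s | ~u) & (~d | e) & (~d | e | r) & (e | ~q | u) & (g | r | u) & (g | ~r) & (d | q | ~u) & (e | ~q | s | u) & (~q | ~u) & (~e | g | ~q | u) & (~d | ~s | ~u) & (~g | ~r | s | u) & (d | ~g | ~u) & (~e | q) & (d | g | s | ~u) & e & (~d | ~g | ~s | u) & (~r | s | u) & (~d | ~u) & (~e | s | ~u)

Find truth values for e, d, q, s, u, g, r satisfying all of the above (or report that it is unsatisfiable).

Case u = True:
  (d | ~u) forces d = True.
  Clause (~d | ~u) is falsified — contradiction.
Case u = False:
  Clause (u) is falsified — contradiction.
Both cases fail, so the formula is unsatisfiable.

No satisfying assignment exists.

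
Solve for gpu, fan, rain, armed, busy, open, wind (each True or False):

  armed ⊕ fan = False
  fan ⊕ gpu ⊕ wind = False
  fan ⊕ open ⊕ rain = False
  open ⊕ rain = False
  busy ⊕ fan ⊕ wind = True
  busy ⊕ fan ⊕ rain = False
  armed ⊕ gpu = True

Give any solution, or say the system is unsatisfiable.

gpu = True; fan = False; rain = False; armed = False; busy = False; open = False; wind = True

armed ⊕ fan = F ⊕ F = False ✓
fan ⊕ gpu ⊕ wind = F ⊕ T ⊕ T = False ✓
fan ⊕ open ⊕ rain = F ⊕ F ⊕ F = False ✓
open ⊕ rain = F ⊕ F = False ✓
busy ⊕ fan ⊕ wind = F ⊕ F ⊕ T = True ✓
busy ⊕ fan ⊕ rain = F ⊕ F ⊕ F = False ✓
armed ⊕ gpu = F ⊕ T = True ✓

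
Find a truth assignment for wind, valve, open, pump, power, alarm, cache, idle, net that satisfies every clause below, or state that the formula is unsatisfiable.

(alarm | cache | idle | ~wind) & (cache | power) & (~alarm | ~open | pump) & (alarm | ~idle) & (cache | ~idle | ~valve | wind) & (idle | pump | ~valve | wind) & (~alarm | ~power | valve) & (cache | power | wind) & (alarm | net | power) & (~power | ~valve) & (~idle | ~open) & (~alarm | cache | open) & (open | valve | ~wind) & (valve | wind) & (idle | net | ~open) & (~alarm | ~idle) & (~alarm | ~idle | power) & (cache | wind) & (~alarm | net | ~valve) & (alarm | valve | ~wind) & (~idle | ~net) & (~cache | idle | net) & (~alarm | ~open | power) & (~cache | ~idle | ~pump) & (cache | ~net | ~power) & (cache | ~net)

Set wind = True.
Set valve = True.
  then (~power | ~valve) forces power = False.
  then (cache | power) forces cache = True.
Set open = True.
  then (~idle | ~open) forces idle = False.
  then (idle | net | ~open) forces net = True.
  then (~alarm | ~open | power) forces alarm = False.
Set pump = False.
All clauses satisfied.

wind = True, valve = True, open = True, pump = False, power = False, alarm = False, cache = True, idle = False, net = True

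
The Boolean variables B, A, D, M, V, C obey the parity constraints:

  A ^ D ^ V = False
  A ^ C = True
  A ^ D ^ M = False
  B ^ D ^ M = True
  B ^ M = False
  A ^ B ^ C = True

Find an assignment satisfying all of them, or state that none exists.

B=F, A=T, D=T, M=F, V=F, C=F

A ^ D ^ V = T ^ T ^ F = False ✓
A ^ C = T ^ F = True ✓
A ^ D ^ M = T ^ T ^ F = False ✓
B ^ D ^ M = F ^ T ^ F = True ✓
B ^ M = F ^ F = False ✓
A ^ B ^ C = T ^ F ^ F = True ✓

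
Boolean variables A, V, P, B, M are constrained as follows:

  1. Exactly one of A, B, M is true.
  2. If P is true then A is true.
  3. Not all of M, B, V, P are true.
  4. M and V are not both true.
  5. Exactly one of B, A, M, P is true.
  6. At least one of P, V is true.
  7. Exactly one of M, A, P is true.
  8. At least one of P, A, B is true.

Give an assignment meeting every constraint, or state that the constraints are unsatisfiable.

A: True, V: True, P: False, B: False, M: False

  (1) {A, B, M}: 1 true — exactly one ✓
  (2) P=F ⇒ A: vacuous ✓
  (3) {M, B, V, P}: 1/4 true — not all ✓
  (4) M=F, V=T — not both ✓
  (5) {B, A, M, P}: 1 true — exactly one ✓
  (6) {P, V}: 1 true — at least one ✓
  (7) {M, A, P}: 1 true — exactly one ✓
  (8) {P, A, B}: 1 true — at least one ✓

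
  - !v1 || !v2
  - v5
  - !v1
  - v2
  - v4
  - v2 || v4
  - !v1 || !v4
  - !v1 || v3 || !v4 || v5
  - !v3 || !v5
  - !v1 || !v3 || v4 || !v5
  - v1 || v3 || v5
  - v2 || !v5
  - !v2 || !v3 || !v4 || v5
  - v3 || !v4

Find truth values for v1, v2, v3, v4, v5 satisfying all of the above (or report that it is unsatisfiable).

Case v1 = True:
  Clause (!v1) is falsified — contradiction.
Case v1 = False:
  (v5) forces v5 = True.
  (v2) forces v2 = True.
  (v4) forces v4 = True.
  (!v3 || !v5) forces v3 = False.
  Clause (v3 || !v4) is falsified — contradiction.
Both cases fail, so the formula is unsatisfiable.

The formula is unsatisfiable.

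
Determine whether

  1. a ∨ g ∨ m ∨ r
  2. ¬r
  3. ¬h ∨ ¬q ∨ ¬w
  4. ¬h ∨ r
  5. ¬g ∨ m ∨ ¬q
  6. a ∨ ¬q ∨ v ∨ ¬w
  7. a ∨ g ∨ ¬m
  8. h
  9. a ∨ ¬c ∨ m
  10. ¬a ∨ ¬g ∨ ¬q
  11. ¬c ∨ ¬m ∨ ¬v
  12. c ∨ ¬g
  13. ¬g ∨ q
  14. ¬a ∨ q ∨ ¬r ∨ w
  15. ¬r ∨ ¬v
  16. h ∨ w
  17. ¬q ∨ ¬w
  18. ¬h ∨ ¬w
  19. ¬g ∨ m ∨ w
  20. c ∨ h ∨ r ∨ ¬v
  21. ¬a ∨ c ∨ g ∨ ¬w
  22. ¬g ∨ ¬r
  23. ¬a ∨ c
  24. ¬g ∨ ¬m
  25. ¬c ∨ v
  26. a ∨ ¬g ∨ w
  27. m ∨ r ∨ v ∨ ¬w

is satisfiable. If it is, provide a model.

Case h = True:
  (¬r) forces r = False.
  Clause (¬h ∨ r) is falsified — contradiction.
Case h = False:
  Clause (h) is falsified — contradiction.
Both cases fail, so the formula is unsatisfiable.

Unsatisfiable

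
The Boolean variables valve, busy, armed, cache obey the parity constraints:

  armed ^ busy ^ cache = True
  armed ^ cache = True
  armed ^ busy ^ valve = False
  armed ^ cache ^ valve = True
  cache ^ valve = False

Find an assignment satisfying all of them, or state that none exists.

The formula is unsatisfiable.

Adding constraints 1, 3, 5 mod 2: every variable appears an even number of times on the left, so the left side is 0.
But the right sides sum to 1 (mod 2). 0 ≠ 1 — the system is inconsistent.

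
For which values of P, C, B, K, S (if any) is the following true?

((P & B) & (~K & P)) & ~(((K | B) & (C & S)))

P=T, C=F, B=T, K=F, S=T

  (P & B) & (~K & P) = True
    P & B = True
    ~K & P = True
      ~K = True
  ~(((K | B) & (C & S))) = True
    (K | B) & (C & S) = False
      K | B = True
      C & S = False
Both conjuncts True, so the formula holds.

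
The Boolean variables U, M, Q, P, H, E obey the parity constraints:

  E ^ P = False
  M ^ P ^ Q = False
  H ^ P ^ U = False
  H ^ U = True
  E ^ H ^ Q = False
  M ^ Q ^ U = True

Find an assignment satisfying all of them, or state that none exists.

U = False; M = True; Q = False; P = True; H = True; E = True

E ^ P = T ^ T = False ✓
M ^ P ^ Q = T ^ T ^ F = False ✓
H ^ P ^ U = T ^ T ^ F = False ✓
H ^ U = T ^ F = True ✓
E ^ H ^ Q = T ^ T ^ F = False ✓
M ^ Q ^ U = T ^ F ^ F = True ✓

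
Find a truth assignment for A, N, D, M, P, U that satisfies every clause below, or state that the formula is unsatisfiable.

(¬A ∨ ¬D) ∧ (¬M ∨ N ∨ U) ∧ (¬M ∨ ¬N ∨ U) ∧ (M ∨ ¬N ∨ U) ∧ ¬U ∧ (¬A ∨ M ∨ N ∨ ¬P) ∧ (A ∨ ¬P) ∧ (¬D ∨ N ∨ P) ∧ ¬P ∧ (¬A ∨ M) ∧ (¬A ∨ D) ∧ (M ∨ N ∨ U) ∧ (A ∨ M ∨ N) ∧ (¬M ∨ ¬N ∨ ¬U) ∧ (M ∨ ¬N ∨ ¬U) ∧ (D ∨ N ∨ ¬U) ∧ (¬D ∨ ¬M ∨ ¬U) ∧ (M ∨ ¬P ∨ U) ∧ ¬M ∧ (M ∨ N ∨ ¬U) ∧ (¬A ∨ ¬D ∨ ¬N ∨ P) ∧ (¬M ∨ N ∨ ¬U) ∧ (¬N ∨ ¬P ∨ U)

The formula is unsatisfiable.

Case M = True:
  Clause (¬M) is falsified — contradiction.
Case M = False:
  (¬U) forces U = False.
  (M ∨ ¬N ∨ U) forces N = False.
  Clause (M ∨ N ∨ U) is falsified — contradiction.
Both cases fail, so the formula is unsatisfiable.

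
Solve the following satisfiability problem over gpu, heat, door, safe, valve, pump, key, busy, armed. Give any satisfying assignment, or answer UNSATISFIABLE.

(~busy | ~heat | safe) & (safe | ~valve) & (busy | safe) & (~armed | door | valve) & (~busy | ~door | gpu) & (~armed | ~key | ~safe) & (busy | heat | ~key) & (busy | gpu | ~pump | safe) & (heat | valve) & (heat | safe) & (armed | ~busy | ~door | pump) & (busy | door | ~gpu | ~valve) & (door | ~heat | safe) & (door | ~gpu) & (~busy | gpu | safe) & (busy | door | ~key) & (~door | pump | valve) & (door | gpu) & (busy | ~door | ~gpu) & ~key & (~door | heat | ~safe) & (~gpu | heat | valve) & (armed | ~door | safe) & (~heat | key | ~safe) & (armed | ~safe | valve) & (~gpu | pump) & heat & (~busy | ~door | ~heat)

Unsatisfiable

Case heat = True:
  (~key) forces key = False.
  (~heat | key | ~safe) forces safe = False.
  (~busy | ~heat | safe) forces busy = False.
  Clause (busy | safe) is falsified — contradiction.
Case heat = False:
  Clause (heat) is falsified — contradiction.
Both cases fail, so the formula is unsatisfiable.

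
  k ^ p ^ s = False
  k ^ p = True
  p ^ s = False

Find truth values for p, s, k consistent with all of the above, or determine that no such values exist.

p = True; s = True; k = False

k ^ p ^ s = F ^ T ^ T = False ✓
k ^ p = F ^ T = True ✓
p ^ s = T ^ T = False ✓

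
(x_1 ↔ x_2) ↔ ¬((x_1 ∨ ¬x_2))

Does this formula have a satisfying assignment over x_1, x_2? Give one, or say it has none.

x_1 = True; x_2 = False

  (x_1 ↔ x_2) ↔ ¬((x_1 ∨ ¬x_2)) = True
    x_1 ↔ x_2 = False
    ¬((x_1 ∨ ¬x_2)) = False
      x_1 ∨ ¬x_2 = True
        ¬x_2 = True
The formula evaluates to True.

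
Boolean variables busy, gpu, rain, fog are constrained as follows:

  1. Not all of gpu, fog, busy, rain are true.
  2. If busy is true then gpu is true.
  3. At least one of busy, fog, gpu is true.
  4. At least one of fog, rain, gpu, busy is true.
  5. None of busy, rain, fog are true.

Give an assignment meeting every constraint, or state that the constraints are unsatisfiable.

busy = False, gpu = True, rain = False, fog = False

  (1) {gpu, fog, busy, rain}: 1/4 true — not all ✓
  (2) busy=F ⇒ gpu: vacuous ✓
  (3) {busy, fog, gpu}: 1 true — at least one ✓
  (4) {fog, rain, gpu, busy}: 1 true — at least one ✓
  (5) {busy, rain, fog}: 0 true — none ✓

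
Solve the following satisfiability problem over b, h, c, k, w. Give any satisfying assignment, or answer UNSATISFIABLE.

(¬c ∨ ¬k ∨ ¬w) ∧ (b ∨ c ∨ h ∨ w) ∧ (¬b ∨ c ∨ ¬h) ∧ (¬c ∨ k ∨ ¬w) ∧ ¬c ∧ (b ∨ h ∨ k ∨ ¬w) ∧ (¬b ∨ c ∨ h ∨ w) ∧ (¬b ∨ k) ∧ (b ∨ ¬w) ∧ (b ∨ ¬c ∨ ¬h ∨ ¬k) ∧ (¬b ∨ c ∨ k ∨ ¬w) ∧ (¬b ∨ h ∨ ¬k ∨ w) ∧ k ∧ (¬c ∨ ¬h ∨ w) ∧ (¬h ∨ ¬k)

b: True, h: False, c: False, k: True, w: True

Unit clause (¬c) forces c = False.
Unit clause (k) forces k = True.
In (¬h ∨ ¬k) only ¬h is left, so h = False.
Try b = False:
  (b ∨ c ∨ h ∨ w) forces w = True.
  clause (b ∨ ¬w) is falsified — backtrack.
So b = True.
  then (¬b ∨ c ∨ h ∨ w) forces w = True.
All clauses satisfied.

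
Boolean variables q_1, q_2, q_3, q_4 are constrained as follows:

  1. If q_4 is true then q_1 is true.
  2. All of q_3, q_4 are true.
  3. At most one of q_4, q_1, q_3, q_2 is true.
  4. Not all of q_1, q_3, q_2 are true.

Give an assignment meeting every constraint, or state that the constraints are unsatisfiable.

Unsatisfiable — no assignment works.

Case q_3 = True:
  (2) forces q_4 = True.
  Constraint (3) is violated (q_4=T, q_3=T) — contradiction.
Case q_3 = False:
  Constraint (2) is violated (q_3=F) — contradiction.
Both cases fail — unsatisfiable.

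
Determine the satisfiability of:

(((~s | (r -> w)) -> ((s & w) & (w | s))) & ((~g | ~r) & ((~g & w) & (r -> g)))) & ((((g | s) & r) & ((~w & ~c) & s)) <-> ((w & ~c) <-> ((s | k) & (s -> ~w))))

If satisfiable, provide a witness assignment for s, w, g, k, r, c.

s = True; w = True; g = False; k = True; r = False; c = False

  ((~s | (r -> w)) -> ((s & w) & (w | s))) & ((~g | ~r) & ((~g & w) & (r -> g))) = True
    (~s | (r -> w)) -> ((s & w) & (w | s)) = True
      ~s | (r -> w) = True
        ~s = False
        r -> w = True
      (s & w) & (w | s) = True
        s & w = True
        w | s = True
    (~g | ~r) & ((~g & w) & (r -> g)) = True
      ~g | ~r = True
        ~g = True
        ~r = True
      (~g & w) & (r -> g) = True
        ~g & w = True
          ~g = True
        r -> g = True
  (((g | s) & r) & ((~w & ~c) & s)) <-> ((w & ~c) <-> ((s | k) & (s -> ~w))) = True
    ((g | s) & r) & ((~w & ~c) & s) = False
      (g | s) & r = False
        g | s = True
      (~w & ~c) & s = False
        ~w & ~c = False
          ~w = False
          ~c = True
    (w & ~c) <-> ((s | k) & (s -> ~w)) = False
      w & ~c = True
        ~c = True
      (s | k) & (s -> ~w) = False
        s | k = True
        s -> ~w = False
          ~w = False
Both conjuncts True, so the formula holds.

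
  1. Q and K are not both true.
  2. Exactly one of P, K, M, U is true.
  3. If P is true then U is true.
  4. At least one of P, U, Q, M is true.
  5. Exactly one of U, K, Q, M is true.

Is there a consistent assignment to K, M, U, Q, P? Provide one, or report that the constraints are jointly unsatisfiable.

K = False, M = False, U = True, Q = False, P = False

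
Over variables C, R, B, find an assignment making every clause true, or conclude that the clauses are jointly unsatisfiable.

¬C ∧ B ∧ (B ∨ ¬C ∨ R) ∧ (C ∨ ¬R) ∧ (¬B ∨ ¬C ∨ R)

Unit clause (¬C) forces C = False.
Unit clause (B) forces B = True.
In (C ∨ ¬R) only ¬R is left, so R = False.
Check each clause:
  (¬C): ¬C holds.
  (B): B holds.
  (B ∨ ¬C ∨ R): B holds.
  (C ∨ ¬R): ¬R holds.
  (¬B ∨ ¬C ∨ R): ¬C holds.
All clauses satisfied.

C = False; R = False; B = True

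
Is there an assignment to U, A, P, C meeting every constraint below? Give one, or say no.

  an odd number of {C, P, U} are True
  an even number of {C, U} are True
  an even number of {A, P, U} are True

U=F, A=T, P=T, C=F

{C, P, U}: 1 true → odd ✓
{C, U}: 0 true → even ✓
{A, P, U}: 2 true → even ✓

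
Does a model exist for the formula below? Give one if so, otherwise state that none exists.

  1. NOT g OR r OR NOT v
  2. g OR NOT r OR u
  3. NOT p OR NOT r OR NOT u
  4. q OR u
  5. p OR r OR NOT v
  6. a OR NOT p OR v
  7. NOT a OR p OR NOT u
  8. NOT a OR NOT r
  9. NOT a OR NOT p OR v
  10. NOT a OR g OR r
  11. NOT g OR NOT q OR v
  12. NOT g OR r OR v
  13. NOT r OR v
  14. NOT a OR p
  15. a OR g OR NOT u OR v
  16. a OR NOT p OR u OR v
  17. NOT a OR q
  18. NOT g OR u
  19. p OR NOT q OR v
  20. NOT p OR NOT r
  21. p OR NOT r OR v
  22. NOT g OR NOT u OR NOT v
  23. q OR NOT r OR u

Set u = True.
Set r = True.
  then (NOT p OR NOT r OR NOT u) forces p = False.
  then (NOT a OR p OR NOT u) forces a = False.
  then (NOT r OR v) forces v = True.
  then (NOT g OR NOT u OR NOT v) forces g = False.
Set q = False.
All clauses satisfied.

u = True; r = True; g = False; v = True; a = False; p = False; q = False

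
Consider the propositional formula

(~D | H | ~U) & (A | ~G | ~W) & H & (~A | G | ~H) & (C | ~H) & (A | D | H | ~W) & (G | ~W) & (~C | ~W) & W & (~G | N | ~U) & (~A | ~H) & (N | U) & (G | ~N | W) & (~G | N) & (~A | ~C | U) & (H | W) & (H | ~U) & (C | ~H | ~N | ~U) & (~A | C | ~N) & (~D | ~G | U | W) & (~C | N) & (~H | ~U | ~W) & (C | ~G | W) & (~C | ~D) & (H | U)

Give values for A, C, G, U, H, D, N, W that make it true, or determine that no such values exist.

Case H = True:
  (C | ~H) forces C = True.
  (~C | ~W) forces W = False.
  Clause (W) is falsified — contradiction.
Case H = False:
  Clause (H) is falsified — contradiction.
Both cases fail, so the formula is unsatisfiable.

Unsatisfiable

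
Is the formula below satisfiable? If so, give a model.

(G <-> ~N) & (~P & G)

G = True, P = False, N = False

  G <-> ~N = True
    ~N = True
  ~P & G = True
    ~P = True
Both conjuncts True, so the formula holds.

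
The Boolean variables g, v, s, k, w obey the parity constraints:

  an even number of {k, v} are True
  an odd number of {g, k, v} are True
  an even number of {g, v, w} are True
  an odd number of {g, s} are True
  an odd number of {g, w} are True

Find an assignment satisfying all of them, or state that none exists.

g = True, v = True, s = False, k = True, w = False

{k, v}: 2 true → even ✓
{g, k, v}: 3 true → odd ✓
{g, v, w}: 2 true → even ✓
{g, s}: 1 true → odd ✓
{g, w}: 1 true → odd ✓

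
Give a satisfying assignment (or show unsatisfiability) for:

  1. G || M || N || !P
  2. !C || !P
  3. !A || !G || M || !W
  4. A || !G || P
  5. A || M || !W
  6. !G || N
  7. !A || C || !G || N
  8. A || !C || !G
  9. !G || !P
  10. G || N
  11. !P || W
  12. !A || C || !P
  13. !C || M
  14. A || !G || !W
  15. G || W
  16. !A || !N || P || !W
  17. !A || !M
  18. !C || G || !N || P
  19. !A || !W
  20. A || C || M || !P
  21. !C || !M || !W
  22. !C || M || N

Set M = False.
  then (!C || M) forces C = False.
Try N = False:
  (!G || N) forces G = False.
  clause (G || N) is falsified — backtrack.
So N = True.
Try G = False:
  (G || W) forces W = True.
  (A || M || !W) forces A = True.
  clause (!A || !W) is falsified — backtrack.
So G = True.
  then (!G || !P) forces P = False.
  then (A || !G || P) forces A = True.
  then (!A || !N || P || !W) forces W = False.
All clauses satisfied.

M=F, N=T, G=T, C=F, W=F, P=F, A=T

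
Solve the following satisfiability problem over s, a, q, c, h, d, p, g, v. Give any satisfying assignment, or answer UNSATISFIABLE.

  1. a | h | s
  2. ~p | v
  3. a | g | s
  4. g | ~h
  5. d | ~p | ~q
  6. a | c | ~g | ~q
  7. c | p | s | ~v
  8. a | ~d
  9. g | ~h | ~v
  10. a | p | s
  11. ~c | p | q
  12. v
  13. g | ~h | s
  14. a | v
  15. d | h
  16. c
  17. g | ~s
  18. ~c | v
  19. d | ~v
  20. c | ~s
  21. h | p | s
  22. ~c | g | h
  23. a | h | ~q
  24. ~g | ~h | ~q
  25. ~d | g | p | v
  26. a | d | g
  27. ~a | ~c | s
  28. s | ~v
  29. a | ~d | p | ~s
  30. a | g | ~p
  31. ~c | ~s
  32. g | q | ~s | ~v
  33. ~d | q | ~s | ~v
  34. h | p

No satisfying assignment exists.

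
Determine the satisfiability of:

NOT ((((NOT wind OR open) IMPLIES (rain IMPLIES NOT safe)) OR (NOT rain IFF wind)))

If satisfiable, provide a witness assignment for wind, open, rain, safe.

wind: True, open: True, rain: True, safe: True

  NOT ((((NOT wind OR open) IMPLIES (rain IMPLIES NOT safe)) OR (NOT rain IFF wind))) = True
    ((NOT wind OR open) IMPLIES (rain IMPLIES NOT safe)) OR (NOT rain IFF wind) = False
      (NOT wind OR open) IMPLIES (rain IMPLIES NOT safe) = False
        NOT wind OR open = True
          NOT wind = False
        rain IMPLIES NOT safe = False
          NOT safe = False
      NOT rain IFF wind = False
        NOT rain = False
The formula evaluates to True.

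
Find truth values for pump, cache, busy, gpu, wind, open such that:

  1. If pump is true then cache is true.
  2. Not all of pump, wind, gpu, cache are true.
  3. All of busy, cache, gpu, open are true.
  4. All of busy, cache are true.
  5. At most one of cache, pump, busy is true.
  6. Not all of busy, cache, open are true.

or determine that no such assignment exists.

UNSATISFIABLE

Case cache = True:
  (3) forces busy = True.
  Constraint (5) is violated (cache=T, busy=T) — contradiction.
Case cache = False:
  Constraint (3) is violated (cache=F) — contradiction.
Both cases fail — unsatisfiable.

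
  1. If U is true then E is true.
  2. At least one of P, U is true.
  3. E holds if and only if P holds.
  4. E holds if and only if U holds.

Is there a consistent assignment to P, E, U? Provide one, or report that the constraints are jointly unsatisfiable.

P: True, E: True, U: True

  (1) U=T ⇒ E: T ✓
  (2) {P, U}: 2 true — at least one ✓
  (3) E=T, P=T — same ✓
  (4) E=T, U=T — same ✓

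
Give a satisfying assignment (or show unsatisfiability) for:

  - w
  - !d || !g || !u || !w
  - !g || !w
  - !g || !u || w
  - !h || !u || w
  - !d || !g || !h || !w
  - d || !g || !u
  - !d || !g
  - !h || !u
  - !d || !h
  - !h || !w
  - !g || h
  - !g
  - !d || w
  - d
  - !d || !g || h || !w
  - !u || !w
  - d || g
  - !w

Case w = True:
  Clause (!w) is falsified — contradiction.
Case w = False:
  Clause (w) is falsified — contradiction.
Both cases fail, so the formula is unsatisfiable.

Unsatisfiable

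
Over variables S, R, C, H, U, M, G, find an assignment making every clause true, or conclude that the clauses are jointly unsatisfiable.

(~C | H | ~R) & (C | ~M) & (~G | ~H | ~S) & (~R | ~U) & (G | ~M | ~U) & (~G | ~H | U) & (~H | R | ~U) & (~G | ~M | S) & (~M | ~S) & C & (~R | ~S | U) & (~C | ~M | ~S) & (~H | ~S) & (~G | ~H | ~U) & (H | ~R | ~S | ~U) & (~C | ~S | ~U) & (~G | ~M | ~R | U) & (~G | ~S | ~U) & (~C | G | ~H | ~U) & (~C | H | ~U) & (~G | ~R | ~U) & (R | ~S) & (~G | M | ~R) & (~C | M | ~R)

S: False, R: False, C: True, H: False, U: False, M: False, G: True

Unit clause (C) forces C = True.
Try S = True:
  (~M | ~S) forces M = False.
  (~H | ~S) forces H = False.
  (~C | H | ~R) forces R = False.
  clause (R | ~S) is falsified — backtrack.
So S = False.
Set R = False.
Set H = False.
  then (~C | H | ~U) forces U = False.
Set M = False.
Set G = True.
All clauses satisfied.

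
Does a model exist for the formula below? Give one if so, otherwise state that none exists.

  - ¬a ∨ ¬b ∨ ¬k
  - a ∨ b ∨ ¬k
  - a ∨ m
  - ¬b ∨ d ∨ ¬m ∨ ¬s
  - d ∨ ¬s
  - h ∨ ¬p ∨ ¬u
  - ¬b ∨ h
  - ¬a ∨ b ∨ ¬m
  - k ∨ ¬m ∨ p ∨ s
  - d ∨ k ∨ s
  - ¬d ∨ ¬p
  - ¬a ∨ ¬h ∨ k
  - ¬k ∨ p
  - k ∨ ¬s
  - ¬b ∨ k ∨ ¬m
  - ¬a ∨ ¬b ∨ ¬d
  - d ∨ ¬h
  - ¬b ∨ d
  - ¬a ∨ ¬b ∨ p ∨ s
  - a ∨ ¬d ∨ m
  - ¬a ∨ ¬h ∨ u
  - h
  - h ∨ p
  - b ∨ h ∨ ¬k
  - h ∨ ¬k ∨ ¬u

Unsatisfiable

Case h = True:
  (d ∨ ¬h) forces d = True.
  (¬d ∨ ¬p) forces p = False.
  (¬k ∨ p) forces k = False.
  (¬a ∨ ¬h ∨ k) forces a = False.
  (a ∨ m) forces m = True.
  (k ∨ ¬m ∨ p ∨ s) forces s = True.
  Clause (k ∨ ¬s) is falsified — contradiction.
Case h = False:
  Clause (h) is falsified — contradiction.
Both cases fail, so the formula is unsatisfiable.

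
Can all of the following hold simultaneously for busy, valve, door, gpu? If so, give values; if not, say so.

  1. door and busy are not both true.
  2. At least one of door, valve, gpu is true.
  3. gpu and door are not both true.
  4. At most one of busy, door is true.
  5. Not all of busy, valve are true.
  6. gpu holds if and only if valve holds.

busy: False, valve: True, door: False, gpu: True

  (1) door=F, busy=F — not both ✓
  (2) {door, valve, gpu}: 2 true — at least one ✓
  (3) gpu=T, door=F — not both ✓
  (4) {busy, door}: 0 true — at most one ✓
  (5) {busy, valve}: 1/2 true — not all ✓
  (6) gpu=T, valve=T — same ✓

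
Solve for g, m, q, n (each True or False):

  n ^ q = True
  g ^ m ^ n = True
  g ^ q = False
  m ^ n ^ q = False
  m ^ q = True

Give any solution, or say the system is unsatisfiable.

Unsatisfiable — no assignment works.

Adding constraints 2, 3, 4 mod 2: every variable appears an even number of times on the left, so the left side is 0.
But the right sides sum to 1 (mod 2). 0 ≠ 1 — the system is inconsistent.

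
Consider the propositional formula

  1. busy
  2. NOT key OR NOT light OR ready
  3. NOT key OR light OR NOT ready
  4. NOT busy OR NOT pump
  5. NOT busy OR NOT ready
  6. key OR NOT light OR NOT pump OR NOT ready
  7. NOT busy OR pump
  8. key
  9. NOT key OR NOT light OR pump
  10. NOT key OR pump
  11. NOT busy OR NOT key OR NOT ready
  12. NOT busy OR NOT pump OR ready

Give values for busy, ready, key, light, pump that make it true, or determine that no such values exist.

The formula is unsatisfiable.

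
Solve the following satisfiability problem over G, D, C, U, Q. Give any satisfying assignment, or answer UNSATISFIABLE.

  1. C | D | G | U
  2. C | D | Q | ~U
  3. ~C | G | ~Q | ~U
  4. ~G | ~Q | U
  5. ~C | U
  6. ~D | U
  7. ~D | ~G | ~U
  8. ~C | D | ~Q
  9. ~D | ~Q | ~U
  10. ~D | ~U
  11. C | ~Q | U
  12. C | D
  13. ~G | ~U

G = False; D = False; C = True; U = True; Q = False

Try G = True:
  (~G | ~U) forces U = False.
  (~G | ~Q | U) forces Q = False.
  (~C | U) forces C = False.
  (~D | U) forces D = False.
  clause (C | D) is falsified — backtrack.
So G = False.
Try D = True:
  (~D | U) forces U = True.
  clause (~D | ~U) is falsified — backtrack.
So D = False.
  then (C | D) forces C = True.
  then (~C | U) forces U = True.
  then (~C | D | ~Q) forces Q = False.
All clauses satisfied.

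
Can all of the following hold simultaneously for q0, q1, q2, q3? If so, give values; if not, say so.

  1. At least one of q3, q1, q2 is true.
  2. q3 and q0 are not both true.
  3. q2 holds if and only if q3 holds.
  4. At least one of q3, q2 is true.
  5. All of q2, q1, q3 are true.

q0=F, q1=T, q2=T, q3=T

  (1) {q3, q1, q2}: 3 true — at least one ✓
  (2) q3=T, q0=F — not both ✓
  (3) q2=T, q3=T — same ✓
  (4) {q3, q2}: 2 true — at least one ✓
  (5) {q2, q1, q3}: all 3 true ✓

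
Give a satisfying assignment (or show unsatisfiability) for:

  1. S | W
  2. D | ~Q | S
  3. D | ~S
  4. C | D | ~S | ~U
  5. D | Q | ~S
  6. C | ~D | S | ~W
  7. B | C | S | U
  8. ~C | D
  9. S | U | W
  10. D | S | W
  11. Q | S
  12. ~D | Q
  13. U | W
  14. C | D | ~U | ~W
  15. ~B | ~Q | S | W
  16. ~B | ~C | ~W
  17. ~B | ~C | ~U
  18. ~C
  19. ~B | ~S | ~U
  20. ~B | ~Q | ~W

Q = True, W = False, C = False, D = True, U = True, B = False, S = True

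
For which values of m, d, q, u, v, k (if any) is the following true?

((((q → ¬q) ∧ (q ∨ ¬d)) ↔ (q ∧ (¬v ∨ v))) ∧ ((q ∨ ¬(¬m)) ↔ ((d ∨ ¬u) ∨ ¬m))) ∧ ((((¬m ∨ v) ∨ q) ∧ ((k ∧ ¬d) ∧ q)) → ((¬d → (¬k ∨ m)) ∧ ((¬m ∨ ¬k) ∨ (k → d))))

m: True, d: True, q: False, u: False, v: False, k: True

  (((q → ¬q) ∧ (q ∨ ¬d)) ↔ (q ∧ (¬v ∨ v))) ∧ ((q ∨ ¬(¬m)) ↔ ((d ∨ ¬u) ∨ ¬m)) = True
    ((q → ¬q) ∧ (q ∨ ¬d)) ↔ (q ∧ (¬v ∨ v)) = True
      (q → ¬q) ∧ (q ∨ ¬d) = False
        q → ¬q = True
          ¬q = True
        q ∨ ¬d = False
          ¬d = False
      q ∧ (¬v ∨ v) = False
        ¬v ∨ v = True
          ¬v = True
    (q ∨ ¬(¬m)) ↔ ((d ∨ ¬u) ∨ ¬m) = True
      q ∨ ¬(¬m) = True
        ¬(¬m) = True
          ¬m = False
      (d ∨ ¬u) ∨ ¬m = True
        d ∨ ¬u = True
          ¬u = True
        ¬m = False
  (((¬m ∨ v) ∨ q) ∧ ((k ∧ ¬d) ∧ q)) → ((¬d → (¬k ∨ m)) ∧ ((¬m ∨ ¬k) ∨ (k → d))) = True
    ((¬m ∨ v) ∨ q) ∧ ((k ∧ ¬d) ∧ q) = False
      (¬m ∨ v) ∨ q = False
        ¬m ∨ v = False
          ¬m = False
      (k ∧ ¬d) ∧ q = False
        k ∧ ¬d = False
          ¬d = False
    (¬d → (¬k ∨ m)) ∧ ((¬m ∨ ¬k) ∨ (k → d)) = True
      ¬d → (¬k ∨ m) = True
        ¬d = False
        ¬k ∨ m = True
          ¬k = False
      (¬m ∨ ¬k) ∨ (k → d) = True
        ¬m ∨ ¬k = False
          ¬m = False
          ¬k = False
        k → d = True
Both conjuncts True, so the formula holds.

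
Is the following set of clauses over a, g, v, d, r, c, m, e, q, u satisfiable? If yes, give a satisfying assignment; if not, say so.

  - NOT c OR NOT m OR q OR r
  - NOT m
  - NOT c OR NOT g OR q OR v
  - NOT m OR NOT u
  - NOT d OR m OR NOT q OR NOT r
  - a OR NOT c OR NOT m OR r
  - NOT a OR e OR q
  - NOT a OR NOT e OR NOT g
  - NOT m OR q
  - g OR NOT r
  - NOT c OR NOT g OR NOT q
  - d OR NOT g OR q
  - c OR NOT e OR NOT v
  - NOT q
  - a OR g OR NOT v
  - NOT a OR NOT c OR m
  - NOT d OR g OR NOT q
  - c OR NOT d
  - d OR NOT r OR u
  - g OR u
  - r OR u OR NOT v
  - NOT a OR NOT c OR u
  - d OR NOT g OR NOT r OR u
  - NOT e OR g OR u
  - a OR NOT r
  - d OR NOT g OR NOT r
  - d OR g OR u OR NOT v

a=F; g=F; v=F; d=T; r=F; c=T; m=F; e=F; q=F; u=T

Unit clause (NOT m) forces m = False.
Unit clause (NOT q) forces q = False.
Set a = False.
  then (a OR NOT r) forces r = False.
Set g = False.
  then (a OR g OR NOT v) forces v = False.
  then (g OR u) forces u = True.
Set d = True.
  then (c OR NOT d) forces c = True.
Set e = False.
All clauses satisfied.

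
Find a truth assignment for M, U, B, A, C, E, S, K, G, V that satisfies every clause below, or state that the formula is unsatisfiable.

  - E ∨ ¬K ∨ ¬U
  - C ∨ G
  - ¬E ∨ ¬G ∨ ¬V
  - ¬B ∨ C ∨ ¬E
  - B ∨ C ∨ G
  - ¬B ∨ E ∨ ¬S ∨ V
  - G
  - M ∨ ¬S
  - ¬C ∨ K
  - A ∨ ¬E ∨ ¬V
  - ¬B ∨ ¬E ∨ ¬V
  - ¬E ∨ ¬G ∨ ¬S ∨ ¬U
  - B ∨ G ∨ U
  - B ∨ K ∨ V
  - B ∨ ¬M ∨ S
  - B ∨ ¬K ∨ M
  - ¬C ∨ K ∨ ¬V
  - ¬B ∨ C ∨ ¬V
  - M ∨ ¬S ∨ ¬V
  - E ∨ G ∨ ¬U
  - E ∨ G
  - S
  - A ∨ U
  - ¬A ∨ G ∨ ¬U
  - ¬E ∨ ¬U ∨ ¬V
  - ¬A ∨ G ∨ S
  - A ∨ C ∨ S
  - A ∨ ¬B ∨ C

M = True; U = False; B = False; A = True; C = True; E = False; S = True; K = True; G = True; V = False

Unit clause (G) forces G = True.
Unit clause (S) forces S = True.
In (M ∨ ¬S) only M is left, so M = True.
Set U = False.
  then (A ∨ U) forces A = True.
Set B = False.
Set C = True.
  then (¬C ∨ K) forces K = True.
Set E = False.
Set V = False.
All clauses satisfied.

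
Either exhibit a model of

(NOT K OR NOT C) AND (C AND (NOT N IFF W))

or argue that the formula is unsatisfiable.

W=F, N=T, C=T, K=F

  NOT K OR NOT C = True
    NOT K = True
    NOT C = False
  C AND (NOT N IFF W) = True
    NOT N IFF W = True
      NOT N = False
Both conjuncts True, so the formula holds.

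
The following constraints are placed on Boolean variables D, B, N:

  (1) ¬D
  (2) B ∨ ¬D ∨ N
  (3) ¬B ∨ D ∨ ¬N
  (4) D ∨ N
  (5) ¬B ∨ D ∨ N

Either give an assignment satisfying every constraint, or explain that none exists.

Unit clause (¬D) forces D = False.
In (D ∨ N) only N is left, so N = True.
In (¬B ∨ D ∨ ¬N) only ¬B is left, so B = False.
Check each clause:
  (¬D): ¬D holds.
  (B ∨ ¬D ∨ N): ¬D holds.
  (¬B ∨ D ∨ ¬N): ¬B holds.
  (D ∨ N): N holds.
  (¬B ∨ D ∨ N): ¬B holds.
All clauses satisfied.

D: False; B: False; N: True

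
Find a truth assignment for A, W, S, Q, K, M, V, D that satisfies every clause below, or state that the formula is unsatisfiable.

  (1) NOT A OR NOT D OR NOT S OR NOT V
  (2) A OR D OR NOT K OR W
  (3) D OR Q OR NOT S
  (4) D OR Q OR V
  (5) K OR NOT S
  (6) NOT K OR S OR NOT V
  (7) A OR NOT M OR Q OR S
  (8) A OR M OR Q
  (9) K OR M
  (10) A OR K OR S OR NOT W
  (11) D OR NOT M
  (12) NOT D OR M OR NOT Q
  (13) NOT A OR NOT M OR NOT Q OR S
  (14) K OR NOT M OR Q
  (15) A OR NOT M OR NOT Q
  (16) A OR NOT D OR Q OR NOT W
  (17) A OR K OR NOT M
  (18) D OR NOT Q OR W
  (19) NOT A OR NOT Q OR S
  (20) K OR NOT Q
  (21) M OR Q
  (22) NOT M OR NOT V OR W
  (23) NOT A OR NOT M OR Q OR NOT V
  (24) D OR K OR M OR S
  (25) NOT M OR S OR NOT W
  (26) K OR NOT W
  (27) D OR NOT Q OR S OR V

Set A = True.
Set W = True.
  then (K OR NOT W) forces K = True.
Try S = False:
  (NOT K OR S OR NOT V) forces V = False.
  (NOT A OR NOT Q OR S) forces Q = False.
  (D OR Q OR V) forces D = True.
  (M OR Q) forces M = True.
  clause (NOT M OR S OR NOT W) is falsified — backtrack.
So S = True.
Set Q = True.
Set M = True.
  then (D OR NOT M) forces D = True.
  then (NOT A OR NOT D OR NOT S OR NOT V) forces V = False.
All clauses satisfied.

A = True, W = True, S = True, Q = True, K = True, M = True, V = False, D = True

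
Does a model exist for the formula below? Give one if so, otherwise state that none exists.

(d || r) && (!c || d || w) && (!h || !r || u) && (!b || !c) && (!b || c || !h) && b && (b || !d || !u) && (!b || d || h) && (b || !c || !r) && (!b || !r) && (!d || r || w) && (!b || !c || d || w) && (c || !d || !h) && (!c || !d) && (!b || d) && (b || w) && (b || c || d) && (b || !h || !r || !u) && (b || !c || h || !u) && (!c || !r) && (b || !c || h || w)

r=F, h=F, c=F, d=T, b=T, w=T, u=T

Unit clause (b) forces b = True.
In (!b || !r) only !r is left, so r = False.
In (!b || d) only d is left, so d = True.
In (!b || !c) only !c is left, so c = False.
In (!b || c || !h) only !h is left, so h = False.
In (!d || r || w) only w is left, so w = True.
Set u = True.
All clauses satisfied.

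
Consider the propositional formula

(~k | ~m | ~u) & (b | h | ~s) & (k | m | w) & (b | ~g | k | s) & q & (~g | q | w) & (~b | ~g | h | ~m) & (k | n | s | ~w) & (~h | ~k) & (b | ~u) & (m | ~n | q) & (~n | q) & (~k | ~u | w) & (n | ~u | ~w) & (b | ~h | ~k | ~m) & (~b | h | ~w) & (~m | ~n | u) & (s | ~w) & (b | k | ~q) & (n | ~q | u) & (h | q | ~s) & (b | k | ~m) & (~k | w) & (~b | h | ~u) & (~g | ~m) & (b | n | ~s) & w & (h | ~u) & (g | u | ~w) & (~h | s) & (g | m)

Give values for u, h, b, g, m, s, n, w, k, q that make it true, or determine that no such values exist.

u = False, h = True, b = True, g = True, m = False, s = True, n = True, w = True, k = False, q = True

Unit clause (q) forces q = True.
Unit clause (w) forces w = True.
In (s | ~w) only s is left, so s = True.
Set u = False.
  then (n | ~q | u) forces n = True.
  then (g | u | ~w) forces g = True.
  then (~m | ~n | u) forces m = False.
Try h = False:
  (b | h | ~s) forces b = True.
  clause (~b | h | ~w) is falsified — backtrack.
So h = True.
  then (~h | ~k) forces k = False.
  then (b | k | ~q) forces b = True.
All clauses satisfied.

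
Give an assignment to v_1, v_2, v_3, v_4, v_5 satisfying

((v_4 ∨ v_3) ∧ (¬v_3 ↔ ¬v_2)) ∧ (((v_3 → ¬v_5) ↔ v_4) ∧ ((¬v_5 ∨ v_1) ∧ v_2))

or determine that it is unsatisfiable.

v_1=T, v_2=T, v_3=T, v_4=T, v_5=F

  (v_4 ∨ v_3) ∧ (¬v_3 ↔ ¬v_2) = True
    v_4 ∨ v_3 = True
    ¬v_3 ↔ ¬v_2 = True
      ¬v_3 = False
      ¬v_2 = False
  ((v_3 → ¬v_5) ↔ v_4) ∧ ((¬v_5 ∨ v_1) ∧ v_2) = True
    (v_3 → ¬v_5) ↔ v_4 = True
      v_3 → ¬v_5 = True
        ¬v_5 = True
    (¬v_5 ∨ v_1) ∧ v_2 = True
      ¬v_5 ∨ v_1 = True
        ¬v_5 = True
Both conjuncts True, so the formula holds.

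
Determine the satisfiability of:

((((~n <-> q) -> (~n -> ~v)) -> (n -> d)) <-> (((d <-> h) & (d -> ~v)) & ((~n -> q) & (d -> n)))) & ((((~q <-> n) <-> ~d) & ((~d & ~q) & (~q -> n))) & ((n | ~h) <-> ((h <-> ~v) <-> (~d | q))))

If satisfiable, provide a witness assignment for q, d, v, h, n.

q = False; d = False; v = False; h = True; n = True

  (((~n <-> q) -> (~n -> ~v)) -> (n -> d)) <-> (((d <-> h) & (d -> ~v)) & ((~n -> q) & (d -> n))) = True
    ((~n <-> q) -> (~n -> ~v)) -> (n -> d) = False
      (~n <-> q) -> (~n -> ~v) = True
        ~n <-> q = True
          ~n = False
        ~n -> ~v = True
          ~n = False
          ~v = True
      n -> d = False
    ((d <-> h) & (d -> ~v)) & ((~n -> q) & (d -> n)) = False
      (d <-> h) & (d -> ~v) = False
        d <-> h = False
        d -> ~v = True
          ~v = True
      (~n -> q) & (d -> n) = True
        ~n -> q = True
          ~n = False
        d -> n = True
  (((~q <-> n) <-> ~d) & ((~d & ~q) & (~q -> n))) & ((n | ~h) <-> ((h <-> ~v) <-> (~d | q))) = True
    ((~q <-> n) <-> ~d) & ((~d & ~q) & (~q -> n)) = True
      (~q <-> n) <-> ~d = True
        ~q <-> n = True
          ~q = True
        ~d = True
      (~d & ~q) & (~q -> n) = True
        ~d & ~q = True
          ~d = True
          ~q = True
        ~q -> n = True
          ~q = True
    (n | ~h) <-> ((h <-> ~v) <-> (~d | q)) = True
      n | ~h = True
        ~h = False
      (h <-> ~v) <-> (~d | q) = True
        h <-> ~v = True
          ~v = True
        ~d | q = True
          ~d = True
Both conjuncts True, so the formula holds.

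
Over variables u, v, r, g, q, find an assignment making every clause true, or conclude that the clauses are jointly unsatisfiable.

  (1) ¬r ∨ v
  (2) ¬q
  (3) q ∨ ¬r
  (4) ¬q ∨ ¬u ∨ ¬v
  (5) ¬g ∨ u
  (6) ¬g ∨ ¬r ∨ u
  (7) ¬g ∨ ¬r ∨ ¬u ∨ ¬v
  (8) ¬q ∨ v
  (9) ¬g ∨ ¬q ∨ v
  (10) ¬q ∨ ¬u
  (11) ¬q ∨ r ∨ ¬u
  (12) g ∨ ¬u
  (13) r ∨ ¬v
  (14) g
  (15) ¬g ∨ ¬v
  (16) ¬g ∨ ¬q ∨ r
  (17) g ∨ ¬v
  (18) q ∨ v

The formula is unsatisfiable.

Case q = True:
  Clause (¬q) is falsified — contradiction.
Case q = False:
  (q ∨ ¬r) forces r = False.
  (r ∨ ¬v) forces v = False.
  Clause (q ∨ v) is falsified — contradiction.
Both cases fail, so the formula is unsatisfiable.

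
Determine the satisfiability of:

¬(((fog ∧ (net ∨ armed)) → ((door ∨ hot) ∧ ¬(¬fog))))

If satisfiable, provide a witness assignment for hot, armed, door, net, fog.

hot = False, armed = False, door = False, net = True, fog = True

  ¬(((fog ∧ (net ∨ armed)) → ((door ∨ hot) ∧ ¬(¬fog)))) = True
    (fog ∧ (net ∨ armed)) → ((door ∨ hot) ∧ ¬(¬fog)) = False
      fog ∧ (net ∨ armed) = True
        net ∨ armed = True
      (door ∨ hot) ∧ ¬(¬fog) = False
        door ∨ hot = False
        ¬(¬fog) = True
          ¬fog = False
The formula evaluates to True.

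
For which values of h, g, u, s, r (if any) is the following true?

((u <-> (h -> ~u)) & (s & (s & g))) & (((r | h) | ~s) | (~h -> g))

h = False, g = True, u = True, s = True, r = True

  (u <-> (h -> ~u)) & (s & (s & g)) = True
    u <-> (h -> ~u) = True
      h -> ~u = True
        ~u = False
    s & (s & g) = True
      s & g = True
  ((r | h) | ~s) | (~h -> g) = True
    (r | h) | ~s = True
      r | h = True
      ~s = False
    ~h -> g = True
      ~h = True
Both conjuncts True, so the formula holds.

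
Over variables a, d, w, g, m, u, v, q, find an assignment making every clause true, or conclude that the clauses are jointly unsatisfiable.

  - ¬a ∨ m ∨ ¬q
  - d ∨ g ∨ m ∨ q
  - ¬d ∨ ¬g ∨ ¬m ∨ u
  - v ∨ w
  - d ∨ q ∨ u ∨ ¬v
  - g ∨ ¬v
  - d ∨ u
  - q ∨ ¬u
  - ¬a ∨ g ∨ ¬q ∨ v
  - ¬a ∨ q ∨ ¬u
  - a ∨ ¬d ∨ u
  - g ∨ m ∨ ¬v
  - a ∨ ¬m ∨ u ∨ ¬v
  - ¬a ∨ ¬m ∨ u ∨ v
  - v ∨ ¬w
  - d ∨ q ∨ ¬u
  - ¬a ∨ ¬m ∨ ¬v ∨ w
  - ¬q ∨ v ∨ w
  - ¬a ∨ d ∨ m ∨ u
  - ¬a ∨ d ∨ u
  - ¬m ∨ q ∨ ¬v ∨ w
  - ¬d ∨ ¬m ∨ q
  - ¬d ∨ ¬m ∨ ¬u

a = False, d = False, w = False, g = True, m = True, u = True, v = True, q = True

Set a = False.
Set d = False.
  then (d ∨ u) forces u = True.
  then (q ∨ ¬u) forces q = True.
Set w = False.
  then (v ∨ w) forces v = True.
  then (g ∨ ¬v) forces g = True.
Set m = True.
All clauses satisfied.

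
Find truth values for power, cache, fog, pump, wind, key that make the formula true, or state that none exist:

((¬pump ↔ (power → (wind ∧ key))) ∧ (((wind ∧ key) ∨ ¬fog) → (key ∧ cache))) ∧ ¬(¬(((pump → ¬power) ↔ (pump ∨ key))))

power=F, cache=T, fog=T, pump=F, wind=F, key=T

  (¬pump ↔ (power → (wind ∧ key))) ∧ (((wind ∧ key) ∨ ¬fog) → (key ∧ cache)) = True
    ¬pump ↔ (power → (wind ∧ key)) = True
      ¬pump = True
      power → (wind ∧ key) = True
        wind ∧ key = False
    ((wind ∧ key) ∨ ¬fog) → (key ∧ cache) = True
      (wind ∧ key) ∨ ¬fog = False
        wind ∧ key = False
        ¬fog = False
      key ∧ cache = True
  ¬(¬(((pump → ¬power) ↔ (pump ∨ key)))) = True
    ¬(((pump → ¬power) ↔ (pump ∨ key))) = False
      (pump → ¬power) ↔ (pump ∨ key) = True
        pump → ¬power = True
          ¬power = True
        pump ∨ key = True
Both conjuncts True, so the formula holds.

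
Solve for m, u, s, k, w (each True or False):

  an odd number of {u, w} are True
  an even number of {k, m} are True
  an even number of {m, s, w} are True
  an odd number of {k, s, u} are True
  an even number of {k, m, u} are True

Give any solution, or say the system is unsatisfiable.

m = True, u = False, s = False, k = True, w = True

{u, w}: 1 true → odd ✓
{k, m}: 2 true → even ✓
{m, s, w}: 2 true → even ✓
{k, s, u}: 1 true → odd ✓
{k, m, u}: 2 true → even ✓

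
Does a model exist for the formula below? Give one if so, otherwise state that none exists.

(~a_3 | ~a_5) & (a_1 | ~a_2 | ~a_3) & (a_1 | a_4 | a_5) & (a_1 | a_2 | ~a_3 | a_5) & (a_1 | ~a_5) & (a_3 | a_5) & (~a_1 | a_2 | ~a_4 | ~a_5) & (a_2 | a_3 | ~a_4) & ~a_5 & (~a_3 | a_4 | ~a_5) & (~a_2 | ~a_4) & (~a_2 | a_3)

a_1=T, a_2=F, a_3=T, a_4=F, a_5=F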